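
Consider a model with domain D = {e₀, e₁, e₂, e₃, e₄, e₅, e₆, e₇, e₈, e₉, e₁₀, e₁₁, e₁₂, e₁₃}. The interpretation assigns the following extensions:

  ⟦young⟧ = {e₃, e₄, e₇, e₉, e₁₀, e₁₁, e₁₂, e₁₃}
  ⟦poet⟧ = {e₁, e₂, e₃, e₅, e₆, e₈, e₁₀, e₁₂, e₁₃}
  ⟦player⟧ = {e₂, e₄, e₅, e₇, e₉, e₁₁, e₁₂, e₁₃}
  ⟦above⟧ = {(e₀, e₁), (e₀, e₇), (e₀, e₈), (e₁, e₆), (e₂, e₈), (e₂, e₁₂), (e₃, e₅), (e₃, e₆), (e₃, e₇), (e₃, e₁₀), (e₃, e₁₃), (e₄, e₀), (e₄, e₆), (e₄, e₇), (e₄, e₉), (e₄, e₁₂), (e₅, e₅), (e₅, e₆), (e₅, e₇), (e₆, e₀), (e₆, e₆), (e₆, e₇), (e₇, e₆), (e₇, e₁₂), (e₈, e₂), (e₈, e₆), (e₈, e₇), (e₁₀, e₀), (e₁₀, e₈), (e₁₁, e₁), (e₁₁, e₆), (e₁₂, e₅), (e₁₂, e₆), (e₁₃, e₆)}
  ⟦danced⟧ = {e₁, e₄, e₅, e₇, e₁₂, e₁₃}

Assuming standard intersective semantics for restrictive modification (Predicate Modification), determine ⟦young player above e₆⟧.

{e₄, e₇, e₁₁, e₁₂, e₁₃}

⟦above e₆⟧ = {x : ⟨x, e₆⟩ ∈ ⟦above⟧} = {e₁, e₃, e₄, e₅, e₆, e₇, e₈, e₁₁, e₁₂, e₁₃}
⟦player⟧ = {e₂, e₄, e₅, e₇, e₉, e₁₁, e₁₂, e₁₃}
… ∩ ⟦above e₆⟧ = {e₂, e₄, e₅, e₇, e₉, e₁₁, e₁₂, e₁₃} ∩ {e₁, e₃, e₄, e₅, e₆, e₇, e₈, e₁₁, e₁₂, e₁₃} = {e₄, e₅, e₇, e₁₁, e₁₂, e₁₃}
… ∩ ⟦young⟧ = {e₄, e₅, e₇, e₁₁, e₁₂, e₁₃} ∩ {e₃, e₄, e₇, e₉, e₁₀, e₁₁, e₁₂, e₁₃} = {e₄, e₇, e₁₁, e₁₂, e₁₃}
So ⟦young player above e₆⟧ = {e₄, e₇, e₁₁, e₁₂, e₁₃}.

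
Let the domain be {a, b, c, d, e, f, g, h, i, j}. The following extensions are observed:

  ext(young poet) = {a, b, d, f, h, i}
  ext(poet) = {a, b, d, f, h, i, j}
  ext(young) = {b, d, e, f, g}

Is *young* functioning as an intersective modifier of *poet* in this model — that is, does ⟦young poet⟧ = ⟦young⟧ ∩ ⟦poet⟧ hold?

no

⟦young⟧ ∩ ⟦poet⟧ = {b, d, e, f, g} ∩ {a, b, d, f, h, i, j} = {b, d, f}
Observed ⟦young poet⟧ = {a, b, d, f, h, i}.
These differ, so the modifier is not intersective in this model.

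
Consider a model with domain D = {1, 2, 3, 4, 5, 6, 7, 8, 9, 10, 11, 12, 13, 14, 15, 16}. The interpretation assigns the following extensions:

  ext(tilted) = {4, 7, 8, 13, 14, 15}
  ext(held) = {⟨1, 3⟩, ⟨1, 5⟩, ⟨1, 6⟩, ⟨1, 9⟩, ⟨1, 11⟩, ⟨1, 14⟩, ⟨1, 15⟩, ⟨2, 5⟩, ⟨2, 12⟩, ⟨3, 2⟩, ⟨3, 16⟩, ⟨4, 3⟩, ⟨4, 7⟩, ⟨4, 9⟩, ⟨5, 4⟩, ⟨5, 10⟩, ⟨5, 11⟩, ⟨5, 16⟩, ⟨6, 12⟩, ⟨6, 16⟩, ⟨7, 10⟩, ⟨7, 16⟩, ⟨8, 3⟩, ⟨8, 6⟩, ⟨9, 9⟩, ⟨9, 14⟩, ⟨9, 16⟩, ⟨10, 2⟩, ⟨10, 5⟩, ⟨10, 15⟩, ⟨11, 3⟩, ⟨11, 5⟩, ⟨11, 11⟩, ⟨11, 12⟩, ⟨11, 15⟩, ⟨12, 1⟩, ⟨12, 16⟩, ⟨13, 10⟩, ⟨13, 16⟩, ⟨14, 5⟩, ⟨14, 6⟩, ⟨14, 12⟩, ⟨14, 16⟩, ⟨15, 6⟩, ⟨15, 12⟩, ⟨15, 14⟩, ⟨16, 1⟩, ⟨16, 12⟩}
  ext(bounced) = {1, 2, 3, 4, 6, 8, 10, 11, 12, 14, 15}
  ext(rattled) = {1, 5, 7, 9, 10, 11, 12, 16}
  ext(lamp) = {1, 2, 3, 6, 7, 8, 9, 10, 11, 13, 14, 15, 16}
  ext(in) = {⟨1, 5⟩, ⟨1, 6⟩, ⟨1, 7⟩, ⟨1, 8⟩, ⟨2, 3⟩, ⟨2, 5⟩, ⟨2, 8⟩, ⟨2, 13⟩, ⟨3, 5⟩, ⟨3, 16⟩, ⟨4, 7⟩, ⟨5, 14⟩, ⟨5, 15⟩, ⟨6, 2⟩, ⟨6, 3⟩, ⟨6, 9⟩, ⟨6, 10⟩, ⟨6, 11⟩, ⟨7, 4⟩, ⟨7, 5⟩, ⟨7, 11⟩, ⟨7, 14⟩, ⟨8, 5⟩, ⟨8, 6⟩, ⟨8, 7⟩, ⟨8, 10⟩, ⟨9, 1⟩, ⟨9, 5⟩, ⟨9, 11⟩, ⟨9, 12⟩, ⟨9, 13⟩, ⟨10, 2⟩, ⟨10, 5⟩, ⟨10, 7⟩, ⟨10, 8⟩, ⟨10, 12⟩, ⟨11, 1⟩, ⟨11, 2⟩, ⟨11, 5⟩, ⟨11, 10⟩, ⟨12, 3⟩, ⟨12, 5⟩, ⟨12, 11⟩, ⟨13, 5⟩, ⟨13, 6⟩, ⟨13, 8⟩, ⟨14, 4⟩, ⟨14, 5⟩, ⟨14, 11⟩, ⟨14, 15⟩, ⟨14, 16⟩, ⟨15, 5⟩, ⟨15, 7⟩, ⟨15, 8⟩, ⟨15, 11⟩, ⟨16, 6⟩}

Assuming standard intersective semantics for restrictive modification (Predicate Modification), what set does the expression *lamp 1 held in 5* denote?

{3, 9, 11, 14, 15}

⟦1 held⟧ = {x : ⟨1, x⟩ ∈ ⟦held⟧} = {3, 5, 6, 9, 11, 14, 15}
⟦in 5⟧ = {x : ⟨x, 5⟩ ∈ ⟦in⟧} = {1, 2, 3, 7, 8, 9, 10, 11, 12, 13, 14, 15}
⟦lamp⟧ = {1, 2, 3, 6, 7, 8, 9, 10, 11, 13, 14, 15, 16}
… ∩ ⟦1 held⟧ = {1, 2, 3, 6, 7, 8, 9, 10, 11, 13, 14, 15, 16} ∩ {3, 5, 6, 9, 11, 14, 15} = {3, 6, 9, 11, 14, 15}
… ∩ ⟦in 5⟧ = {3, 6, 9, 11, 14, 15} ∩ {1, 2, 3, 7, 8, 9, 10, 11, 12, 13, 14, 15} = {3, 9, 11, 14, 15}
So ⟦lamp 1 held in 5⟧ = {3, 9, 11, 14, 15}.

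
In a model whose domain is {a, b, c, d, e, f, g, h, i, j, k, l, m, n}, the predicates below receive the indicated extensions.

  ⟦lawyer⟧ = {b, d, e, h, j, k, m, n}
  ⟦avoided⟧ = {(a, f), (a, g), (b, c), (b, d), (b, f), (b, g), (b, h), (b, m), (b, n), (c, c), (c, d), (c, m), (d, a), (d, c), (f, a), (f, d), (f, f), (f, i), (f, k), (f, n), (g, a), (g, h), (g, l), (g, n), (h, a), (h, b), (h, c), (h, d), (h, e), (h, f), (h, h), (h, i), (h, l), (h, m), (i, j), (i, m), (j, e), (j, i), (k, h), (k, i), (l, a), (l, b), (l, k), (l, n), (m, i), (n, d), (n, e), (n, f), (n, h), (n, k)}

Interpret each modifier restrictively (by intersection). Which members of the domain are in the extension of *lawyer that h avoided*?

⟦that h avoided⟧ = {x : ⟨h, x⟩ ∈ ⟦avoided⟧} = {a, b, c, d, e, f, h, i, l, m}
⟦lawyer⟧ = {b, d, e, h, j, k, m, n}
… ∩ ⟦that h avoided⟧ = {b, d, e, h, j, k, m, n} ∩ {a, b, c, d, e, f, h, i, l, m} = {b, d, e, h, m}
So ⟦lawyer that h avoided⟧ = {b, d, e, h, m}.

{b, d, e, h, m}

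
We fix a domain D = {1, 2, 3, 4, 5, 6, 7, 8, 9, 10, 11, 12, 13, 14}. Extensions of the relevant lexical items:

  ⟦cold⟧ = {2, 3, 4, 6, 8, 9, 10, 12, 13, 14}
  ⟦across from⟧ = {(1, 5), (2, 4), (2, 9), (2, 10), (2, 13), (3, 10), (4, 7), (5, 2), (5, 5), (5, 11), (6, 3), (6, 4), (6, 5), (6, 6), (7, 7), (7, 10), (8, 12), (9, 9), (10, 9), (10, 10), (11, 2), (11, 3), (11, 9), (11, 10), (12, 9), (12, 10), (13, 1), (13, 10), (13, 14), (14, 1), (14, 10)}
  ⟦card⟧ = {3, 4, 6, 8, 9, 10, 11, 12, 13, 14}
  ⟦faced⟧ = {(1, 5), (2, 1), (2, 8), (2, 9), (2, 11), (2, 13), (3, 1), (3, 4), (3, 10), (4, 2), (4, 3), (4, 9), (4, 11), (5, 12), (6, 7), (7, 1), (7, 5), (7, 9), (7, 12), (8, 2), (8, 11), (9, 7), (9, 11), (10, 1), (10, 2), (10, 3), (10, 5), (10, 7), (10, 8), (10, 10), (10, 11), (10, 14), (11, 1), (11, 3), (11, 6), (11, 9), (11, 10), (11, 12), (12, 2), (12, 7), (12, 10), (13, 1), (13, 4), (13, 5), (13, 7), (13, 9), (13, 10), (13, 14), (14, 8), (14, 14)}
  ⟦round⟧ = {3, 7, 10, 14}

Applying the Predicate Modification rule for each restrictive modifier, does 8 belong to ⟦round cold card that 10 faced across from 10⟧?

no

⟦that 10 faced⟧ = {x : ⟨10, x⟩ ∈ ⟦faced⟧} = {1, 2, 3, 5, 7, 8, 10, 11, 14}
⟦across from 10⟧ = {x : ⟨x, 10⟩ ∈ ⟦across from⟧} = {2, 3, 7, 10, 11, 12, 13, 14}
⟦card⟧ = {3, 4, 6, 8, 9, 10, 11, 12, 13, 14}
… ∩ ⟦that 10 faced⟧ = {3, 4, 6, 8, 9, 10, 11, 12, 13, 14} ∩ {1, 2, 3, 5, 7, 8, 10, 11, 14} = {3, 8, 10, 11, 14}
… ∩ ⟦across from 10⟧ = {3, 8, 10, 11, 14} ∩ {2, 3, 7, 10, 11, 12, 13, 14} = {3, 10, 11, 14}
… ∩ ⟦round⟧ = {3, 10, 11, 14} ∩ {3, 7, 10, 14} = {3, 10, 14}
… ∩ ⟦cold⟧ = {3, 10, 14} ∩ {2, 3, 4, 6, 8, 9, 10, 12, 13, 14} = {3, 10, 14}
⟦round cold card that 10 faced across from 10⟧ = {3, 10, 14}; 8 ∉ this set.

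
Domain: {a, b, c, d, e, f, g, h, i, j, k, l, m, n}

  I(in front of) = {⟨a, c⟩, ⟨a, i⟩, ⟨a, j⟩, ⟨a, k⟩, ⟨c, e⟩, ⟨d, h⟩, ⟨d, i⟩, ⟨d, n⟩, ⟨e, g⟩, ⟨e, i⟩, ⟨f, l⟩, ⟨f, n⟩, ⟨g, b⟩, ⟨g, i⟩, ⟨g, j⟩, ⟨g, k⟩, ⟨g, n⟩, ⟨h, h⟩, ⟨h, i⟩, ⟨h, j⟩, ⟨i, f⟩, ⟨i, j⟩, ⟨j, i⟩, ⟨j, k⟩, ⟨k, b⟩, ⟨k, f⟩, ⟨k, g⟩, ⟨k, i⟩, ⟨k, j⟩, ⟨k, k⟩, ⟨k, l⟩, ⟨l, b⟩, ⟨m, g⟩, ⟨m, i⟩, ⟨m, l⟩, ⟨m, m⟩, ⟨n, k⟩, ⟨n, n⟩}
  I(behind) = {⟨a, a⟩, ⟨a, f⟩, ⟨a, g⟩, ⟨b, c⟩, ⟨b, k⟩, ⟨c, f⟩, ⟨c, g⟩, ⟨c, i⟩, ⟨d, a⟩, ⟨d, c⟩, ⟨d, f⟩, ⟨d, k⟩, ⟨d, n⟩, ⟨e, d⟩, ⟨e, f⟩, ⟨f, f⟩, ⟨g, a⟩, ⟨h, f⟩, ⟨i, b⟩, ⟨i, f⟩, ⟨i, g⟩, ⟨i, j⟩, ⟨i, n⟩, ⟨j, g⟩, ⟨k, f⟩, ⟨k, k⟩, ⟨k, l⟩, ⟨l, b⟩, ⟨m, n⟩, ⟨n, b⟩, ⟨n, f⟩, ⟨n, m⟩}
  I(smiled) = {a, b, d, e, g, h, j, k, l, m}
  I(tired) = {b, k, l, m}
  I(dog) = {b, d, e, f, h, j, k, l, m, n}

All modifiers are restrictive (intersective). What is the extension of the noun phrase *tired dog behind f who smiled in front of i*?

{k}

⟦behind f⟧ = {x : ⟨x, f⟩ ∈ ⟦behind⟧} = {a, c, d, e, f, h, i, k, n}
⟦who smiled⟧ = ⟦smiled⟧ = {a, b, d, e, g, h, j, k, l, m}
⟦in front of i⟧ = {x : ⟨x, i⟩ ∈ ⟦in front of⟧} = {a, d, e, g, h, j, k, m}
⟦dog⟧ = {b, d, e, f, h, j, k, l, m, n}
… ∩ ⟦behind f⟧ = {b, d, e, f, h, j, k, l, m, n} ∩ {a, c, d, e, f, h, i, k, n} = {d, e, f, h, k, n}
… ∩ ⟦who smiled⟧ = {d, e, f, h, k, n} ∩ {a, b, d, e, g, h, j, k, l, m} = {d, e, h, k}
… ∩ ⟦in front of i⟧ = {d, e, h, k} ∩ {a, d, e, g, h, j, k, m} = {d, e, h, k}
… ∩ ⟦tired⟧ = {d, e, h, k} ∩ {b, k, l, m} = {k}
So ⟦tired dog behind f who smiled in front of i⟧ = {k}.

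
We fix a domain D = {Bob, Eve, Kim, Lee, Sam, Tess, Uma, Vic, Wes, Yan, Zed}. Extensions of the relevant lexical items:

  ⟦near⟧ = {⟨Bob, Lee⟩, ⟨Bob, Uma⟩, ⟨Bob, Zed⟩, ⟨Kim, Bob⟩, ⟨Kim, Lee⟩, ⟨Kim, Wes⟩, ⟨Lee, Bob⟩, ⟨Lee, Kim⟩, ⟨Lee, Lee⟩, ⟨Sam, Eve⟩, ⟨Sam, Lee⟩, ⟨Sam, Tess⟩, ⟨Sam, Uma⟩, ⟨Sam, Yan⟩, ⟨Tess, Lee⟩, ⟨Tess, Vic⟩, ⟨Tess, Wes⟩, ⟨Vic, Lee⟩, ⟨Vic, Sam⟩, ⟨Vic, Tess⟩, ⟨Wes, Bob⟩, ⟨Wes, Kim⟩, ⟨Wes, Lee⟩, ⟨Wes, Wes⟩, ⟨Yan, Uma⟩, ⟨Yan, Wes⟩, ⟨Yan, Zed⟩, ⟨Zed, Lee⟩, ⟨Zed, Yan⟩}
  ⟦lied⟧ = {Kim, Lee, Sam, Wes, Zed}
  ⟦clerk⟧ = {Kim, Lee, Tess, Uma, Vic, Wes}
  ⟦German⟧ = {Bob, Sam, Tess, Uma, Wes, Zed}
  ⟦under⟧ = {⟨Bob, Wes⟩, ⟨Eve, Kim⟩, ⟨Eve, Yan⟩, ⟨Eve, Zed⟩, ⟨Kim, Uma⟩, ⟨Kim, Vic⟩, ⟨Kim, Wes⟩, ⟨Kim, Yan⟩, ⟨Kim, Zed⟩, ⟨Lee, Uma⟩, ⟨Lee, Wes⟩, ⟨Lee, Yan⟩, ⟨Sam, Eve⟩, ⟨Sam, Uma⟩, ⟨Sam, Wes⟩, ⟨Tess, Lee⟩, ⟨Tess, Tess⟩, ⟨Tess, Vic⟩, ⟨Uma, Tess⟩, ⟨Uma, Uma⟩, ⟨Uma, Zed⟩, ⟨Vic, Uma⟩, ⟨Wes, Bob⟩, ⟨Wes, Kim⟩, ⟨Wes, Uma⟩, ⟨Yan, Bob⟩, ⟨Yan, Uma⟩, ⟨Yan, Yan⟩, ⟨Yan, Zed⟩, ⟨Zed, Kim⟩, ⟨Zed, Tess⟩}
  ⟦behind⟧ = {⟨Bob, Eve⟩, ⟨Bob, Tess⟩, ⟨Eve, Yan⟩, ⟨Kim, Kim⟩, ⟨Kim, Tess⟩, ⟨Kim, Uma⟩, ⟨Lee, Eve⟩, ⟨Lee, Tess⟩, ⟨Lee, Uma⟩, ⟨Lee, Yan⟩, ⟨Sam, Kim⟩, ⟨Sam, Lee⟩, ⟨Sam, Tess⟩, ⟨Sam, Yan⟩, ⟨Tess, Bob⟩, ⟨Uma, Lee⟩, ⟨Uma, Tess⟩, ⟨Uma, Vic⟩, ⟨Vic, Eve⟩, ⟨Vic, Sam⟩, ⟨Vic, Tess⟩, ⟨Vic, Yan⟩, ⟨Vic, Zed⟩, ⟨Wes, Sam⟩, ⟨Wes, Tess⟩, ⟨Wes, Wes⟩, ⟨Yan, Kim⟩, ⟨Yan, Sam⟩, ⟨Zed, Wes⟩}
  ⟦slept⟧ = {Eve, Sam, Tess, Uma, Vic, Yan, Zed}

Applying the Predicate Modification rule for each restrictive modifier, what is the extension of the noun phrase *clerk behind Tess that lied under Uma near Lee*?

{Kim, Lee, Wes}

⟦behind Tess⟧ = {x : ⟨x, Tess⟩ ∈ ⟦behind⟧} = {Bob, Kim, Lee, Sam, Uma, Vic, Wes}
⟦that lied⟧ = ⟦lied⟧ = {Kim, Lee, Sam, Wes, Zed}
⟦under Uma⟧ = {x : ⟨x, Uma⟩ ∈ ⟦under⟧} = {Kim, Lee, Sam, Uma, Vic, Wes, Yan}
⟦near Lee⟧ = {x : ⟨x, Lee⟩ ∈ ⟦near⟧} = {Bob, Kim, Lee, Sam, Tess, Vic, Wes, Zed}
⟦clerk⟧ = {Kim, Lee, Tess, Uma, Vic, Wes}
… ∩ ⟦behind Tess⟧ = {Kim, Lee, Tess, Uma, Vic, Wes} ∩ {Bob, Kim, Lee, Sam, Uma, Vic, Wes} = {Kim, Lee, Uma, Vic, Wes}
… ∩ ⟦that lied⟧ = {Kim, Lee, Uma, Vic, Wes} ∩ {Kim, Lee, Sam, Wes, Zed} = {Kim, Lee, Wes}
… ∩ ⟦under Uma⟧ = {Kim, Lee, Wes} ∩ {Kim, Lee, Sam, Uma, Vic, Wes, Yan} = {Kim, Lee, Wes}
… ∩ ⟦near Lee⟧ = {Kim, Lee, Wes} ∩ {Bob, Kim, Lee, Sam, Tess, Vic, Wes, Zed} = {Kim, Lee, Wes}
So ⟦clerk behind Tess that lied under Uma near Lee⟧ = {Kim, Lee, Wes}.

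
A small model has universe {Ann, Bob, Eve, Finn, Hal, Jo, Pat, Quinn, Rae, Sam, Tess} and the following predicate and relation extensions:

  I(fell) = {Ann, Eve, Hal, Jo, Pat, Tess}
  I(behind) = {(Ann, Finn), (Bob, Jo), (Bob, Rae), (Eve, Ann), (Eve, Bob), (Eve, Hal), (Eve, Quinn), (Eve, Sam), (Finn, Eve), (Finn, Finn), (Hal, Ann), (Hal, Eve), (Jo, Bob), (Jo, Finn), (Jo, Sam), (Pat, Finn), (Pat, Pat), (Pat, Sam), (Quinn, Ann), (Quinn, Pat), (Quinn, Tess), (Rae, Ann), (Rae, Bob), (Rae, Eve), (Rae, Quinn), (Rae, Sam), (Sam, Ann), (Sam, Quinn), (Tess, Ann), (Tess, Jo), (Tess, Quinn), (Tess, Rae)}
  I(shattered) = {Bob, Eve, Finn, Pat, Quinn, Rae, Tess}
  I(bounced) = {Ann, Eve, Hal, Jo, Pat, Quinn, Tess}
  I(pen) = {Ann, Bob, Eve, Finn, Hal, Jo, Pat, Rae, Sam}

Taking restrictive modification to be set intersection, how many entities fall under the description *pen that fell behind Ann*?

2

⟦that fell⟧ = ⟦fell⟧ = {Ann, Eve, Hal, Jo, Pat, Tess}
⟦behind Ann⟧ = {x : ⟨x, Ann⟩ ∈ ⟦behind⟧} = {Eve, Hal, Quinn, Rae, Sam, Tess}
⟦pen⟧ = {Ann, Bob, Eve, Finn, Hal, Jo, Pat, Rae, Sam}
… ∩ ⟦that fell⟧ = {Ann, Bob, Eve, Finn, Hal, Jo, Pat, Rae, Sam} ∩ {Ann, Eve, Hal, Jo, Pat, Tess} = {Ann, Eve, Hal, Jo, Pat}
… ∩ ⟦behind Ann⟧ = {Ann, Eve, Hal, Jo, Pat} ∩ {Eve, Hal, Quinn, Rae, Sam, Tess} = {Eve, Hal}
⟦pen that fell behind Ann⟧ = {Eve, Hal}, so the cardinality is 2.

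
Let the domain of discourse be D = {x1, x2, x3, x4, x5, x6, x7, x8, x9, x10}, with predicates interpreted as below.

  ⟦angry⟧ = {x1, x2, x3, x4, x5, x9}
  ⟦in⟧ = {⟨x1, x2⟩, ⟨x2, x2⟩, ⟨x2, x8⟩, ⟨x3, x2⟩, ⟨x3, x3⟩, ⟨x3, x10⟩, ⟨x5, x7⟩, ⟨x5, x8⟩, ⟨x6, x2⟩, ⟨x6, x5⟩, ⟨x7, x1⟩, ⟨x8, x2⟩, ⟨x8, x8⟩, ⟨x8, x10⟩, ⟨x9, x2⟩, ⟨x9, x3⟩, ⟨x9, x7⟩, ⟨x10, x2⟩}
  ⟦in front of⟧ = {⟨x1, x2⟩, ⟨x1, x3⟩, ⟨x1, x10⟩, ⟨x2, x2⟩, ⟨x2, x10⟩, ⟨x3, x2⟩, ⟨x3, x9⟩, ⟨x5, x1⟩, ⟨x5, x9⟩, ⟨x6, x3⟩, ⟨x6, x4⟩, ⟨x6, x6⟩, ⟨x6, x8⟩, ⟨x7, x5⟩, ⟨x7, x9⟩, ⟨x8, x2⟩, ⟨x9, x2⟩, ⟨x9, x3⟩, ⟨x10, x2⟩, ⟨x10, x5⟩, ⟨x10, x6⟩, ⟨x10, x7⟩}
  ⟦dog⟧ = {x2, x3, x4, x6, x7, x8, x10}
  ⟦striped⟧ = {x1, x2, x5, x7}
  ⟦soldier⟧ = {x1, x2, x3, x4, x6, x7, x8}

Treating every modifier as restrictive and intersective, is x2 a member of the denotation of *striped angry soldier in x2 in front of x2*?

yes

⟦in x2⟧ = {x : ⟨x, x2⟩ ∈ ⟦in⟧} = {x1, x2, x3, x6, x8, x9, x10}
⟦in front of x2⟧ = {x : ⟨x, x2⟩ ∈ ⟦in front of⟧} = {x1, x2, x3, x8, x9, x10}
⟦soldier⟧ = {x1, x2, x3, x4, x6, x7, x8}
… ∩ ⟦in x2⟧ = {x1, x2, x3, x4, x6, x7, x8} ∩ {x1, x2, x3, x6, x8, x9, x10} = {x1, x2, x3, x6, x8}
… ∩ ⟦in front of x2⟧ = {x1, x2, x3, x6, x8} ∩ {x1, x2, x3, x8, x9, x10} = {x1, x2, x3, x8}
… ∩ ⟦striped⟧ = {x1, x2, x3, x8} ∩ {x1, x2, x5, x7} = {x1, x2}
… ∩ ⟦angry⟧ = {x1, x2} ∩ {x1, x2, x3, x4, x5, x9} = {x1, x2}
⟦striped angry soldier in x2 in front of x2⟧ = {x1, x2}; x2 ∈ this set.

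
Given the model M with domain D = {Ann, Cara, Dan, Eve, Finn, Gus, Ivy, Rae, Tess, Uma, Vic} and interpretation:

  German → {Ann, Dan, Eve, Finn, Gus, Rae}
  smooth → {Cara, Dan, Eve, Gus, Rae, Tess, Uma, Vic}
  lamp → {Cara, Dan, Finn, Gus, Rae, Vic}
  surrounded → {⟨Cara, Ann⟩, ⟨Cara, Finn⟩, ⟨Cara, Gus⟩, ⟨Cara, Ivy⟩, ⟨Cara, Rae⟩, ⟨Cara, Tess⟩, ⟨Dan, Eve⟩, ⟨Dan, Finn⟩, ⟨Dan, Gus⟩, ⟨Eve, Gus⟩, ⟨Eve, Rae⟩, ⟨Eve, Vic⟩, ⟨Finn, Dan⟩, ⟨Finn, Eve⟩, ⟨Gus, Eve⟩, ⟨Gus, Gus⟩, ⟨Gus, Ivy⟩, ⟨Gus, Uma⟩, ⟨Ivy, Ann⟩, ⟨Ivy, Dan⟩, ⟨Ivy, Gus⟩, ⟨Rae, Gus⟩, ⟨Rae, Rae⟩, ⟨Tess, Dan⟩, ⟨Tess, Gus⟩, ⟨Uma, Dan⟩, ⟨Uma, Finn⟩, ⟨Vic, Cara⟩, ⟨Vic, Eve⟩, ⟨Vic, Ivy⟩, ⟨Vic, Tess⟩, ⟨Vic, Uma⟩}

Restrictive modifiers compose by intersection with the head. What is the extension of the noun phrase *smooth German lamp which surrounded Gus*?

{Dan, Gus, Rae}

⟦which surrounded Gus⟧ = {x : ⟨x, Gus⟩ ∈ ⟦surrounded⟧} = {Cara, Dan, Eve, Gus, Ivy, Rae, Tess}
⟦lamp⟧ = {Cara, Dan, Finn, Gus, Rae, Vic}
… ∩ ⟦which surrounded Gus⟧ = {Cara, Dan, Finn, Gus, Rae, Vic} ∩ {Cara, Dan, Eve, Gus, Ivy, Rae, Tess} = {Cara, Dan, Gus, Rae}
… ∩ ⟦smooth⟧ = {Cara, Dan, Gus, Rae} ∩ {Cara, Dan, Eve, Gus, Rae, Tess, Uma, Vic} = {Cara, Dan, Gus, Rae}
… ∩ ⟦German⟧ = {Cara, Dan, Gus, Rae} ∩ {Ann, Dan, Eve, Finn, Gus, Rae} = {Dan, Gus, Rae}
So ⟦smooth German lamp which surrounded Gus⟧ = {Dan, Gus, Rae}.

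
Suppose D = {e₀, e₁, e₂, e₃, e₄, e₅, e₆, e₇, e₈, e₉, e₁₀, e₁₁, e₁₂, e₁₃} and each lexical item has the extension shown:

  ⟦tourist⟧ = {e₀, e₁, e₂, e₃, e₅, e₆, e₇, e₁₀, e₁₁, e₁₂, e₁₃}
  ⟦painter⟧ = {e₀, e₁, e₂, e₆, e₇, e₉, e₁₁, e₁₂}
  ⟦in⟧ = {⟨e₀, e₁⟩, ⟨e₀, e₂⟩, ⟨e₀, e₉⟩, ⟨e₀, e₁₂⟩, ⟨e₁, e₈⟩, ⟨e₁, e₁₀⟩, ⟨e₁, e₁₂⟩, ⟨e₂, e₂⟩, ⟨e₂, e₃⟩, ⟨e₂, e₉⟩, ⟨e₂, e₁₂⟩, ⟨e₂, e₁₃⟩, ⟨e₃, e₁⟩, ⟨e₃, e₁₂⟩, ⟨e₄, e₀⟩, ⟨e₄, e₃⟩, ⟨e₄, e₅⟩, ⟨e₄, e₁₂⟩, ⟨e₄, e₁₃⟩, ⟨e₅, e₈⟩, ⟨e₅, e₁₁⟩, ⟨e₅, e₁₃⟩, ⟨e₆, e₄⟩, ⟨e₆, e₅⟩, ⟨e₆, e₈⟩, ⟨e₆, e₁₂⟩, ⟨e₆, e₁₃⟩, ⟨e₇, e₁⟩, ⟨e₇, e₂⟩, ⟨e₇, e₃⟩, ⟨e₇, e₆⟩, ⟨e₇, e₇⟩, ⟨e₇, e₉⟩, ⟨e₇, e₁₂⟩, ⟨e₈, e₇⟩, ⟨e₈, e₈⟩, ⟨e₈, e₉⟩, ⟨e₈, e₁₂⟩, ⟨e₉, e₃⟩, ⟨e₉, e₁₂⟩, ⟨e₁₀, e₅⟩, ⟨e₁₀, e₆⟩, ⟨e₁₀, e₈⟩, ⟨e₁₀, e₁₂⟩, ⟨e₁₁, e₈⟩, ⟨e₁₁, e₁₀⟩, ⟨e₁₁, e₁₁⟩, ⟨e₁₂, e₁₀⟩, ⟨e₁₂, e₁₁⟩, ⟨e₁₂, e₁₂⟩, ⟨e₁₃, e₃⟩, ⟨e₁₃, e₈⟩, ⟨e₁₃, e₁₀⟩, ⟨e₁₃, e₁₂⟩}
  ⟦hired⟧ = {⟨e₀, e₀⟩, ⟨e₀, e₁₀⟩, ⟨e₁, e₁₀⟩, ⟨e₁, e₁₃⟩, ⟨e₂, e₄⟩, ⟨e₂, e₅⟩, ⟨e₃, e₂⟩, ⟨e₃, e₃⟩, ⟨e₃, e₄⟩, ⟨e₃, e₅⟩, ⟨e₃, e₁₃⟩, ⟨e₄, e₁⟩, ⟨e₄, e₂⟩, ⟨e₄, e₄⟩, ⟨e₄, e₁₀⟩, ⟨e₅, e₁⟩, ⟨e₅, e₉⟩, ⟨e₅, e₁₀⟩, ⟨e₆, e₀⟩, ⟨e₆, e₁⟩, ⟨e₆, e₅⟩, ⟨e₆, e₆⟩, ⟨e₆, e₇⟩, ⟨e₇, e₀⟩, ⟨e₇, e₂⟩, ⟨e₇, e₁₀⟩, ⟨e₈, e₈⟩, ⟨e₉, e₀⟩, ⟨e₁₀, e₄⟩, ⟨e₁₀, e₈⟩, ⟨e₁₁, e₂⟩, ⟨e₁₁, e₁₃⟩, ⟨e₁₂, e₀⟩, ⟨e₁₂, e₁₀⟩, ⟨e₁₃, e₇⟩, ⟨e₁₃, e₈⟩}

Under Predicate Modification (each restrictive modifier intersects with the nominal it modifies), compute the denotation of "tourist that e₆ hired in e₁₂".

⟦that e₆ hired⟧ = {x : ⟨e₆, x⟩ ∈ ⟦hired⟧} = {e₀, e₁, e₅, e₆, e₇}
⟦in e₁₂⟧ = {x : ⟨x, e₁₂⟩ ∈ ⟦in⟧} = {e₀, e₁, e₂, e₃, e₄, e₆, e₇, e₈, e₉, e₁₀, e₁₂, e₁₃}
⟦tourist⟧ = {e₀, e₁, e₂, e₃, e₅, e₆, e₇, e₁₀, e₁₁, e₁₂, e₁₃}
… ∩ ⟦that e₆ hired⟧ = {e₀, e₁, e₂, e₃, e₅, e₆, e₇, e₁₀, e₁₁, e₁₂, e₁₃} ∩ {e₀, e₁, e₅, e₆, e₇} = {e₀, e₁, e₅, e₆, e₇}
… ∩ ⟦in e₁₂⟧ = {e₀, e₁, e₅, e₆, e₇} ∩ {e₀, e₁, e₂, e₃, e₄, e₆, e₇, e₈, e₉, e₁₀, e₁₂, e₁₃} = {e₀, e₁, e₆, e₇}
So ⟦tourist that e₆ hired in e₁₂⟧ = {e₀, e₁, e₆, e₇}.

{e₀, e₁, e₆, e₇}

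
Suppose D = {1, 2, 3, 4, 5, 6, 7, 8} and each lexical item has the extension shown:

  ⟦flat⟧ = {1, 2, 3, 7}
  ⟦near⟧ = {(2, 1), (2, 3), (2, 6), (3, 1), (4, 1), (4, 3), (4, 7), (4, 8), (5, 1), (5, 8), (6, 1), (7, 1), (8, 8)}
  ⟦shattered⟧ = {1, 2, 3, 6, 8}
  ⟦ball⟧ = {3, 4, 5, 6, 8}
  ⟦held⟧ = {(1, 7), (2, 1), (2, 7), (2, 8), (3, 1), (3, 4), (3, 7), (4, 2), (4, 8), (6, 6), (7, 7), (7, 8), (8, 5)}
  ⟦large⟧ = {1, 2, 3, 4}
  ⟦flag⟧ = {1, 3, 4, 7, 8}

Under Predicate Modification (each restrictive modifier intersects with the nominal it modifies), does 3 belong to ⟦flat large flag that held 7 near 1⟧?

⟦that held 7⟧ = {x : ⟨x, 7⟩ ∈ ⟦held⟧} = {1, 2, 3, 7}
⟦near 1⟧ = {x : ⟨x, 1⟩ ∈ ⟦near⟧} = {2, 3, 4, 5, 6, 7}
⟦flag⟧ = {1, 3, 4, 7, 8}
… ∩ ⟦that held 7⟧ = {1, 3, 4, 7, 8} ∩ {1, 2, 3, 7} = {1, 3, 7}
… ∩ ⟦near 1⟧ = {1, 3, 7} ∩ {2, 3, 4, 5, 6, 7} = {3, 7}
… ∩ ⟦flat⟧ = {3, 7} ∩ {1, 2, 3, 7} = {3, 7}
… ∩ ⟦large⟧ = {3, 7} ∩ {1, 2, 3, 4} = {3}
⟦flat large flag that held 7 near 1⟧ = {3}; 3 ∈ this set.

yes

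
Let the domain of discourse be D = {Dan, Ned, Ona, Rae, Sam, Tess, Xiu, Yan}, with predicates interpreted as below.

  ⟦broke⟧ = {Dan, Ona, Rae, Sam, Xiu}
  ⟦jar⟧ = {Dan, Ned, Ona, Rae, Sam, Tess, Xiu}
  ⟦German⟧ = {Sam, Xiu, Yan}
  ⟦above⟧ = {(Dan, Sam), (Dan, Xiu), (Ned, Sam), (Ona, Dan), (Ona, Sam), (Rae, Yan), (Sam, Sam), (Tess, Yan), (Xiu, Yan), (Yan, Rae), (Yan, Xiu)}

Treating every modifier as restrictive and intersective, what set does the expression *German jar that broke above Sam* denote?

{Sam}

⟦that broke⟧ = ⟦broke⟧ = {Dan, Ona, Rae, Sam, Xiu}
⟦above Sam⟧ = {x : ⟨x, Sam⟩ ∈ ⟦above⟧} = {Dan, Ned, Ona, Sam}
⟦jar⟧ = {Dan, Ned, Ona, Rae, Sam, Tess, Xiu}
… ∩ ⟦that broke⟧ = {Dan, Ned, Ona, Rae, Sam, Tess, Xiu} ∩ {Dan, Ona, Rae, Sam, Xiu} = {Dan, Ona, Rae, Sam, Xiu}
… ∩ ⟦above Sam⟧ = {Dan, Ona, Rae, Sam, Xiu} ∩ {Dan, Ned, Ona, Sam} = {Dan, Ona, Sam}
… ∩ ⟦German⟧ = {Dan, Ona, Sam} ∩ {Sam, Xiu, Yan} = {Sam}
So ⟦German jar that broke above Sam⟧ = {Sam}.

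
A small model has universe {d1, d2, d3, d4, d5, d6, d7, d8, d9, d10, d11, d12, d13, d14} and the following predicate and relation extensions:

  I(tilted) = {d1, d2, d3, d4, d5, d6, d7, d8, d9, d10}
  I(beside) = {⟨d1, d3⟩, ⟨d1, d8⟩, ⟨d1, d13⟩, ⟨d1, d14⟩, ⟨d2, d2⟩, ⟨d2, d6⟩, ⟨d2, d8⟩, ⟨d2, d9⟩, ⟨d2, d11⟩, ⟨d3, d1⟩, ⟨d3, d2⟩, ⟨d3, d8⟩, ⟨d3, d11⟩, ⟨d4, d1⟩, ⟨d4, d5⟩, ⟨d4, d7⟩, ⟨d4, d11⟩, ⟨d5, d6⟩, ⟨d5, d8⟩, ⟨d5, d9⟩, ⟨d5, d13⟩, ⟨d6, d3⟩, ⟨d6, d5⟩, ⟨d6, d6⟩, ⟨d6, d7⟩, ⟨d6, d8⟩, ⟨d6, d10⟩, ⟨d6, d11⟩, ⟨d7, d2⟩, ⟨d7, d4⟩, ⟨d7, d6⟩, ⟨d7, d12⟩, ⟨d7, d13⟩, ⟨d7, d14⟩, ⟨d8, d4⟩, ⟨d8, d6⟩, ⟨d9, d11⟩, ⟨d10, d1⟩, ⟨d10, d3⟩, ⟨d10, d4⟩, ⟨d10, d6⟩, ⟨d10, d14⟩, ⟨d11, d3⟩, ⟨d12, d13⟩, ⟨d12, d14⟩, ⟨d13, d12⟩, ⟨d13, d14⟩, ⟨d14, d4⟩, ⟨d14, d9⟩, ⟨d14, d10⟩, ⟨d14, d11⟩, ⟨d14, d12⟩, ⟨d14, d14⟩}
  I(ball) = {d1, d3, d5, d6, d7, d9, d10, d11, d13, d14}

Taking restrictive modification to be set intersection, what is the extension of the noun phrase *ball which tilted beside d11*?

{d3, d6, d9}

⟦which tilted⟧ = ⟦tilted⟧ = {d1, d2, d3, d4, d5, d6, d7, d8, d9, d10}
⟦beside d11⟧ = {x : ⟨x, d11⟩ ∈ ⟦beside⟧} = {d2, d3, d4, d6, d9, d14}
⟦ball⟧ = {d1, d3, d5, d6, d7, d9, d10, d11, d13, d14}
… ∩ ⟦which tilted⟧ = {d1, d3, d5, d6, d7, d9, d10, d11, d13, d14} ∩ {d1, d2, d3, d4, d5, d6, d7, d8, d9, d10} = {d1, d3, d5, d6, d7, d9, d10}
… ∩ ⟦beside d11⟧ = {d1, d3, d5, d6, d7, d9, d10} ∩ {d2, d3, d4, d6, d9, d14} = {d3, d6, d9}
So ⟦ball which tilted beside d11⟧ = {d3, d6, d9}.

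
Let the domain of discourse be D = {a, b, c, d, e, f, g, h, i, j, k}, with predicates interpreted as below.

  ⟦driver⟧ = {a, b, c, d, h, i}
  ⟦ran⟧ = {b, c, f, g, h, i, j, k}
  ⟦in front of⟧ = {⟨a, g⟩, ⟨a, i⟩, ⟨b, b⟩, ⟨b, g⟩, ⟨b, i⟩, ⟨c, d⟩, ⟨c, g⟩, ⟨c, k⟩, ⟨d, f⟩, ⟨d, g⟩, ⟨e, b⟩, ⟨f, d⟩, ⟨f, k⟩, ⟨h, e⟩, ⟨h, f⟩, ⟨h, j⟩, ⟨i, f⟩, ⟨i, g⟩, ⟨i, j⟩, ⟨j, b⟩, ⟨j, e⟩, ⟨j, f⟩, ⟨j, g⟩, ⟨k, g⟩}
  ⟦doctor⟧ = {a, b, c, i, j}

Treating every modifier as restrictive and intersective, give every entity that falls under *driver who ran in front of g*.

{b, c, i}

⟦who ran⟧ = ⟦ran⟧ = {b, c, f, g, h, i, j, k}
⟦in front of g⟧ = {x : ⟨x, g⟩ ∈ ⟦in front of⟧} = {a, b, c, d, i, j, k}
⟦driver⟧ = {a, b, c, d, h, i}
… ∩ ⟦who ran⟧ = {a, b, c, d, h, i} ∩ {b, c, f, g, h, i, j, k} = {b, c, h, i}
… ∩ ⟦in front of g⟧ = {b, c, h, i} ∩ {a, b, c, d, i, j, k} = {b, c, i}
So ⟦driver who ran in front of g⟧ = {b, c, i}.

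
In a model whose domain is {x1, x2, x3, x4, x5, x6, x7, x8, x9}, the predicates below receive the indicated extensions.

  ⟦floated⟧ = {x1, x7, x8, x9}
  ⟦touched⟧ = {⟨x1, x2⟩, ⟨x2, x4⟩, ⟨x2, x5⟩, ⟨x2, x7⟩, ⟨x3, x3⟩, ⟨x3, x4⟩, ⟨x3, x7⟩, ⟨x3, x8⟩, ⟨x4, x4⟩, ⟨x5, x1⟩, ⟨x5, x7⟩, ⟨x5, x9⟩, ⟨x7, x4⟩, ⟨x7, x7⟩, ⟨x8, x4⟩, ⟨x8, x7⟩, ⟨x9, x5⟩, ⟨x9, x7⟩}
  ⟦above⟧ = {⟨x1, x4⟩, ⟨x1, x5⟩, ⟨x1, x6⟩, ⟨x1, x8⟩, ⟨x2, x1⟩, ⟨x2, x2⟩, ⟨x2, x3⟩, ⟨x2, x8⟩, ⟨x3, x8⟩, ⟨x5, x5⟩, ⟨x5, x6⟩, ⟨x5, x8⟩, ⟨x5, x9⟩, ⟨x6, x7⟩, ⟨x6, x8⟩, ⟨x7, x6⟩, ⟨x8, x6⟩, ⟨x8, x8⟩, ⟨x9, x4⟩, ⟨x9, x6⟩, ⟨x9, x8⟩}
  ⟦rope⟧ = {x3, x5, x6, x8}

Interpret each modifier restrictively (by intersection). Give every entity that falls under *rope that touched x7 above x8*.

⟦that touched x7⟧ = {x : ⟨x, x7⟩ ∈ ⟦touched⟧} = {x2, x3, x5, x7, x8, x9}
⟦above x8⟧ = {x : ⟨x, x8⟩ ∈ ⟦above⟧} = {x1, x2, x3, x5, x6, x8, x9}
⟦rope⟧ = {x3, x5, x6, x8}
… ∩ ⟦that touched x7⟧ = {x3, x5, x6, x8} ∩ {x2, x3, x5, x7, x8, x9} = {x3, x5, x8}
… ∩ ⟦above x8⟧ = {x3, x5, x8} ∩ {x1, x2, x3, x5, x6, x8, x9} = {x3, x5, x8}
So ⟦rope that touched x7 above x8⟧ = {x3, x5, x8}.

{x3, x5, x8}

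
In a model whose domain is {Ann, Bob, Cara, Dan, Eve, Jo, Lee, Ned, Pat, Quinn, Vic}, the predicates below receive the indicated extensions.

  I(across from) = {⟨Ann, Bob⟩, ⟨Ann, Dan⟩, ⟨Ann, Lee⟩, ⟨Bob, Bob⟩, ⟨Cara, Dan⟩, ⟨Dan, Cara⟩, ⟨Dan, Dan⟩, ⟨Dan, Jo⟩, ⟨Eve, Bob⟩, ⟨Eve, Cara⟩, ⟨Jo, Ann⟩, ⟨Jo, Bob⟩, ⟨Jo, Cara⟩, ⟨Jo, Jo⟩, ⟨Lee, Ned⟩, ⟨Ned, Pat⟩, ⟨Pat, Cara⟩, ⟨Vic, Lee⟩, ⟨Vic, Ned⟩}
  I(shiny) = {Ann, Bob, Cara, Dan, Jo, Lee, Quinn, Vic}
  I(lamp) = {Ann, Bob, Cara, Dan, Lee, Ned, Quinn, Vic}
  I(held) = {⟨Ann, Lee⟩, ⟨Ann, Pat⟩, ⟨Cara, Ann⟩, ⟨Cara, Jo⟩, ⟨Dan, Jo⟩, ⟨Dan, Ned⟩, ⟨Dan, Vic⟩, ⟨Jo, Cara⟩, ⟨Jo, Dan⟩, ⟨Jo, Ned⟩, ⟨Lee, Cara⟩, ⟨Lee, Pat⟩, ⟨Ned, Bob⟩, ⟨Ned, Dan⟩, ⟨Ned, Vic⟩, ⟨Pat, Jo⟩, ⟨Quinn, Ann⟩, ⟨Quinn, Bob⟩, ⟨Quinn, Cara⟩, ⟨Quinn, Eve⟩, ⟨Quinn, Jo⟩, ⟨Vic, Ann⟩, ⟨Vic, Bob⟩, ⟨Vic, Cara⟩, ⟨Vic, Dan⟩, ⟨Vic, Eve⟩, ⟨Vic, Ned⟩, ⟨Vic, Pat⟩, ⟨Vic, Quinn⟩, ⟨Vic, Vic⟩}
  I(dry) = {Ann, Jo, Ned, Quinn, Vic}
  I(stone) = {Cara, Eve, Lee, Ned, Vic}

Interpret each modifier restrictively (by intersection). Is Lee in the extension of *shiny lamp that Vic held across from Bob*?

no

⟦that Vic held⟧ = {x : ⟨Vic, x⟩ ∈ ⟦held⟧} = {Ann, Bob, Cara, Dan, Eve, Ned, Pat, Quinn, Vic}
⟦across from Bob⟧ = {x : ⟨x, Bob⟩ ∈ ⟦across from⟧} = {Ann, Bob, Eve, Jo}
⟦lamp⟧ = {Ann, Bob, Cara, Dan, Lee, Ned, Quinn, Vic}
… ∩ ⟦that Vic held⟧ = {Ann, Bob, Cara, Dan, Lee, Ned, Quinn, Vic} ∩ {Ann, Bob, Cara, Dan, Eve, Ned, Pat, Quinn, Vic} = {Ann, Bob, Cara, Dan, Ned, Quinn, Vic}
… ∩ ⟦across from Bob⟧ = {Ann, Bob, Cara, Dan, Ned, Quinn, Vic} ∩ {Ann, Bob, Eve, Jo} = {Ann, Bob}
… ∩ ⟦shiny⟧ = {Ann, Bob} ∩ {Ann, Bob, Cara, Dan, Jo, Lee, Quinn, Vic} = {Ann, Bob}
⟦shiny lamp that Vic held across from Bob⟧ = {Ann, Bob}; Lee ∉ this set.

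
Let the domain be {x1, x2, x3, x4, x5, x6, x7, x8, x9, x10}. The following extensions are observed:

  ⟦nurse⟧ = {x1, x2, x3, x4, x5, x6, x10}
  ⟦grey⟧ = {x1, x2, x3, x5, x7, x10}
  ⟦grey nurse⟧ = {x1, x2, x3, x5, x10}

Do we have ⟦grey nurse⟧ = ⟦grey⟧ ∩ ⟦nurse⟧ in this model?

⟦grey⟧ ∩ ⟦nurse⟧ = {x1, x2, x3, x5, x7, x10} ∩ {x1, x2, x3, x4, x5, x6, x10} = {x1, x2, x3, x5, x10}
Observed ⟦grey nurse⟧ = {x1, x2, x3, x5, x10}.
These coincide, so the modifier is intersective here.

yes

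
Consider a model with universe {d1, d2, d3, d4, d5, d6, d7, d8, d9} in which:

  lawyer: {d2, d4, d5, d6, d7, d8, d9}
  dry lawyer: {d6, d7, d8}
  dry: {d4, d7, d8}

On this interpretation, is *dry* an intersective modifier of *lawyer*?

no

⟦dry⟧ ∩ ⟦lawyer⟧ = {d4, d7, d8} ∩ {d2, d4, d5, d6, d7, d8, d9} = {d4, d7, d8}
Observed ⟦dry lawyer⟧ = {d6, d7, d8}.
These differ, so the modifier is not intersective in this model.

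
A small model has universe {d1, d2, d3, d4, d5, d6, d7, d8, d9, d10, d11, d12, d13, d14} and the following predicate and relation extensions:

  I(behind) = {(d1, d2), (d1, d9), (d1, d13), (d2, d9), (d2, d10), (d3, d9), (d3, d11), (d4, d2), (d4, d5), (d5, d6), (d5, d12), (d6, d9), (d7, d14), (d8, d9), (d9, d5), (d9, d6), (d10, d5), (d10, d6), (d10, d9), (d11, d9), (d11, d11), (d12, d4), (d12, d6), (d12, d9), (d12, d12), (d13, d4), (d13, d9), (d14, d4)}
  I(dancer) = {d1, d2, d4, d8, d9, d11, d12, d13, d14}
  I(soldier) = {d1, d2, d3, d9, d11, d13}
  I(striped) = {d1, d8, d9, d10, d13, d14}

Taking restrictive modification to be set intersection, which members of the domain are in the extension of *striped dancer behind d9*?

{d1, d8, d13}

⟦behind d9⟧ = {x : ⟨x, d9⟩ ∈ ⟦behind⟧} = {d1, d2, d3, d6, d8, d10, d11, d12, d13}
⟦dancer⟧ = {d1, d2, d4, d8, d9, d11, d12, d13, d14}
… ∩ ⟦behind d9⟧ = {d1, d2, d4, d8, d9, d11, d12, d13, d14} ∩ {d1, d2, d3, d6, d8, d10, d11, d12, d13} = {d1, d2, d8, d11, d12, d13}
… ∩ ⟦striped⟧ = {d1, d2, d8, d11, d12, d13} ∩ {d1, d8, d9, d10, d13, d14} = {d1, d8, d13}
So ⟦striped dancer behind d9⟧ = {d1, d8, d13}.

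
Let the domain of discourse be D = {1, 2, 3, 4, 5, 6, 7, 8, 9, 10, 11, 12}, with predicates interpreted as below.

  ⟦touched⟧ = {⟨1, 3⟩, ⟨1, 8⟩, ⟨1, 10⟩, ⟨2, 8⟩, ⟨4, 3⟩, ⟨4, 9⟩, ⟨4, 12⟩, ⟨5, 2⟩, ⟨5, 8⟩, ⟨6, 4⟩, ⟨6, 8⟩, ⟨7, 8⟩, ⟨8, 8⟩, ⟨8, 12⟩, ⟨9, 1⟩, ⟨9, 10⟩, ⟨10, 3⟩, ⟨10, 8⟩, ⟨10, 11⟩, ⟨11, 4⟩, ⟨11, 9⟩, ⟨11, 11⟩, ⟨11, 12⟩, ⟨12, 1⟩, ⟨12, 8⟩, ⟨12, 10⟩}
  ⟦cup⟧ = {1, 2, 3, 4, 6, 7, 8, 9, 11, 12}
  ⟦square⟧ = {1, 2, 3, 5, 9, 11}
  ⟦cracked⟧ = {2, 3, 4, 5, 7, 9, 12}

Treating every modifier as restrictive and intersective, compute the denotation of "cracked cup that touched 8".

{2, 7, 12}

⟦that touched 8⟧ = {x : ⟨x, 8⟩ ∈ ⟦touched⟧} = {1, 2, 5, 6, 7, 8, 10, 12}
⟦cup⟧ = {1, 2, 3, 4, 6, 7, 8, 9, 11, 12}
… ∩ ⟦that touched 8⟧ = {1, 2, 3, 4, 6, 7, 8, 9, 11, 12} ∩ {1, 2, 5, 6, 7, 8, 10, 12} = {1, 2, 6, 7, 8, 12}
… ∩ ⟦cracked⟧ = {1, 2, 6, 7, 8, 12} ∩ {2, 3, 4, 5, 7, 9, 12} = {2, 7, 12}
So ⟦cracked cup that touched 8⟧ = {2, 7, 12}.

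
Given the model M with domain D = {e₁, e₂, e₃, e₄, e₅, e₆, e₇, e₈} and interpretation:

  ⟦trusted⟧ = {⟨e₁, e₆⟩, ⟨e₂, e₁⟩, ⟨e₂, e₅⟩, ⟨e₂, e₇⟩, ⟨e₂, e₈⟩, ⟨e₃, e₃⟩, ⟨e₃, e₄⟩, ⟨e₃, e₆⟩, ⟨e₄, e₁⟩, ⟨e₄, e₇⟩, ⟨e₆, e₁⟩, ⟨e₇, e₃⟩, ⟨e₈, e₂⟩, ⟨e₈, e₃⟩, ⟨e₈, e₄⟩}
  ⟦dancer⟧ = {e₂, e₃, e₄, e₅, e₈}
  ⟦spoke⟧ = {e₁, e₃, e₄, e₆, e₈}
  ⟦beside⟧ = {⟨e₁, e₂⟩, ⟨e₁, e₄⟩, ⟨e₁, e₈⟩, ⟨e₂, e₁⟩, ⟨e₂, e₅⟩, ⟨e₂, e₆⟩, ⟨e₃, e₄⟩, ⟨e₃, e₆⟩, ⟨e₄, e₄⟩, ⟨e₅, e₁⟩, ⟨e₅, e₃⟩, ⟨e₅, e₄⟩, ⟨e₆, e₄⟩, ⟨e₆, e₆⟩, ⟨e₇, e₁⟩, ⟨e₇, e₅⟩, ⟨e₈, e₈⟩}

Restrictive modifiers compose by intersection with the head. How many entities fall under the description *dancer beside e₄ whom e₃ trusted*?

2

⟦beside e₄⟧ = {x : ⟨x, e₄⟩ ∈ ⟦beside⟧} = {e₁, e₃, e₄, e₅, e₆}
⟦whom e₃ trusted⟧ = {x : ⟨e₃, x⟩ ∈ ⟦trusted⟧} = {e₃, e₄, e₆}
⟦dancer⟧ = {e₂, e₃, e₄, e₅, e₈}
… ∩ ⟦beside e₄⟧ = {e₂, e₃, e₄, e₅, e₈} ∩ {e₁, e₃, e₄, e₅, e₆} = {e₃, e₄, e₅}
… ∩ ⟦whom e₃ trusted⟧ = {e₃, e₄, e₅} ∩ {e₃, e₄, e₆} = {e₃, e₄}
⟦dancer beside e₄ whom e₃ trusted⟧ = {e₃, e₄}, so the cardinality is 2.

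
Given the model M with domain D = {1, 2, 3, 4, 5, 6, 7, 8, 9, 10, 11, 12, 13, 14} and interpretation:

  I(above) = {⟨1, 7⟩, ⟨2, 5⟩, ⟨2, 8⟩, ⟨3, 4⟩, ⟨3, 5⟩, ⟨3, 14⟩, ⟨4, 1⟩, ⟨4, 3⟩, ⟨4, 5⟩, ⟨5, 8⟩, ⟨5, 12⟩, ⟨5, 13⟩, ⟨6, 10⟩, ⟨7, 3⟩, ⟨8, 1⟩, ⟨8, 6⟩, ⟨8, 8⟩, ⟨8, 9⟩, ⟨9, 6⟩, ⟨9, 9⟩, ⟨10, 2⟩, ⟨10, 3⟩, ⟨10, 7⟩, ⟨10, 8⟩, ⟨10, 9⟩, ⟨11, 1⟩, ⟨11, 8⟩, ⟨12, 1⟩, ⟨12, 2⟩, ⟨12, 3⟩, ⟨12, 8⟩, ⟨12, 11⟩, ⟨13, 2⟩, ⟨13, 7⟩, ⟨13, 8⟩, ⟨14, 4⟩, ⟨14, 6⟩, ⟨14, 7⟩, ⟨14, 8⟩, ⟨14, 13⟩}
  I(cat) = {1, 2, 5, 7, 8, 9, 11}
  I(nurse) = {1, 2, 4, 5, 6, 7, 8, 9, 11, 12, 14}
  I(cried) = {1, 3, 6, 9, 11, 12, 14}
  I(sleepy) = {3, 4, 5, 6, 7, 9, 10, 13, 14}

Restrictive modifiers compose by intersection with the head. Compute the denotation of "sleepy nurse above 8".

{5, 14}

⟦above 8⟧ = {x : ⟨x, 8⟩ ∈ ⟦above⟧} = {2, 5, 8, 10, 11, 12, 13, 14}
⟦nurse⟧ = {1, 2, 4, 5, 6, 7, 8, 9, 11, 12, 14}
… ∩ ⟦above 8⟧ = {1, 2, 4, 5, 6, 7, 8, 9, 11, 12, 14} ∩ {2, 5, 8, 10, 11, 12, 13, 14} = {2, 5, 8, 11, 12, 14}
… ∩ ⟦sleepy⟧ = {2, 5, 8, 11, 12, 14} ∩ {3, 4, 5, 6, 7, 9, 10, 13, 14} = {5, 14}
So ⟦sleepy nurse above 8⟧ = {5, 14}.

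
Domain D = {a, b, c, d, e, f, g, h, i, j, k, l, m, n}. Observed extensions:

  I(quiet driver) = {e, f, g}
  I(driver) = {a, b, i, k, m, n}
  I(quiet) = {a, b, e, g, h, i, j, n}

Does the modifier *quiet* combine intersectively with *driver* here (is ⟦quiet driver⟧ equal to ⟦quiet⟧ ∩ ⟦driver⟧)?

no

⟦quiet⟧ ∩ ⟦driver⟧ = {a, b, e, g, h, i, j, n} ∩ {a, b, i, k, m, n} = {a, b, i, n}
Observed ⟦quiet driver⟧ = {e, f, g}.
These differ, so the modifier is not intersective in this model.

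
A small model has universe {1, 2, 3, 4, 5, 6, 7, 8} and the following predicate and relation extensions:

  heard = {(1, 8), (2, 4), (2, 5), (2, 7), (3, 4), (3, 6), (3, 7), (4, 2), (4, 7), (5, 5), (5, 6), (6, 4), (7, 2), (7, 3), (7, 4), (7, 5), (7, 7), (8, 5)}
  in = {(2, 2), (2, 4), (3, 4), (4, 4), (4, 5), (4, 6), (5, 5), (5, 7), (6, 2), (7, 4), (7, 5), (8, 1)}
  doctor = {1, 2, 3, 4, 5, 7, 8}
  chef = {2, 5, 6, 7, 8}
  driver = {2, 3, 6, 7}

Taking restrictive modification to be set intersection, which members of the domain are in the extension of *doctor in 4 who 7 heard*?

{2, 3, 4, 7}

⟦in 4⟧ = {x : ⟨x, 4⟩ ∈ ⟦in⟧} = {2, 3, 4, 7}
⟦who 7 heard⟧ = {x : ⟨7, x⟩ ∈ ⟦heard⟧} = {2, 3, 4, 5, 7}
⟦doctor⟧ = {1, 2, 3, 4, 5, 7, 8}
… ∩ ⟦in 4⟧ = {1, 2, 3, 4, 5, 7, 8} ∩ {2, 3, 4, 7} = {2, 3, 4, 7}
… ∩ ⟦who 7 heard⟧ = {2, 3, 4, 7} ∩ {2, 3, 4, 5, 7} = {2, 3, 4, 7}
So ⟦doctor in 4 who 7 heard⟧ = {2, 3, 4, 7}.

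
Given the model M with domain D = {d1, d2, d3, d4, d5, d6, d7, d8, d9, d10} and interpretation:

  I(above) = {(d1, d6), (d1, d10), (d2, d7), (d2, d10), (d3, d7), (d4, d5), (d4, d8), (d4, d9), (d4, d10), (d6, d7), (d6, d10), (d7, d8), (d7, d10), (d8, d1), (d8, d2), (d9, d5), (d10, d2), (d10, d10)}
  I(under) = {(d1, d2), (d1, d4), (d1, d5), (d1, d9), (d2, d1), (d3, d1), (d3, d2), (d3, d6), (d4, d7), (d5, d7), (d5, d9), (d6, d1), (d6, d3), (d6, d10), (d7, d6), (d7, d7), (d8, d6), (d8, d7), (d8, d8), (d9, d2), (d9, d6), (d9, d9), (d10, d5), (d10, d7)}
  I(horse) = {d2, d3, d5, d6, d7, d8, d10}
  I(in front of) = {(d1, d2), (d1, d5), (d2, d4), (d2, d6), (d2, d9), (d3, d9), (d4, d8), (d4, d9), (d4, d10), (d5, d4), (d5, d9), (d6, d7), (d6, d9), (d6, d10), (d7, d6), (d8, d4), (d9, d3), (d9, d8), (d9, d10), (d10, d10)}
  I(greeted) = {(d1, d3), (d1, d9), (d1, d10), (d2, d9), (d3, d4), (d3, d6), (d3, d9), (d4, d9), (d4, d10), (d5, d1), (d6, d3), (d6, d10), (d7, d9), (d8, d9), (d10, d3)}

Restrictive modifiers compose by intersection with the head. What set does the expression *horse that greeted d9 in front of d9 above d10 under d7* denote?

∅

⟦that greeted d9⟧ = {x : ⟨x, d9⟩ ∈ ⟦greeted⟧} = {d1, d2, d3, d4, d7, d8}
⟦in front of d9⟧ = {x : ⟨x, d9⟩ ∈ ⟦in front of⟧} = {d2, d3, d4, d5, d6}
⟦above d10⟧ = {x : ⟨x, d10⟩ ∈ ⟦above⟧} = {d1, d2, d4, d6, d7, d10}
⟦under d7⟧ = {x : ⟨x, d7⟩ ∈ ⟦under⟧} = {d4, d5, d7, d8, d10}
⟦horse⟧ = {d2, d3, d5, d6, d7, d8, d10}
… ∩ ⟦that greeted d9⟧ = {d2, d3, d5, d6, d7, d8, d10} ∩ {d1, d2, d3, d4, d7, d8} = {d2, d3, d7, d8}
… ∩ ⟦in front of d9⟧ = {d2, d3, d7, d8} ∩ {d2, d3, d4, d5, d6} = {d2, d3}
… ∩ ⟦above d10⟧ = {d2, d3} ∩ {d1, d2, d4, d6, d7, d10} = {d2}
… ∩ ⟦under d7⟧ = {d2} ∩ {d4, d5, d7, d8, d10} = ∅
So ⟦horse that greeted d9 in front of d9 above d10 under d7⟧ = ∅.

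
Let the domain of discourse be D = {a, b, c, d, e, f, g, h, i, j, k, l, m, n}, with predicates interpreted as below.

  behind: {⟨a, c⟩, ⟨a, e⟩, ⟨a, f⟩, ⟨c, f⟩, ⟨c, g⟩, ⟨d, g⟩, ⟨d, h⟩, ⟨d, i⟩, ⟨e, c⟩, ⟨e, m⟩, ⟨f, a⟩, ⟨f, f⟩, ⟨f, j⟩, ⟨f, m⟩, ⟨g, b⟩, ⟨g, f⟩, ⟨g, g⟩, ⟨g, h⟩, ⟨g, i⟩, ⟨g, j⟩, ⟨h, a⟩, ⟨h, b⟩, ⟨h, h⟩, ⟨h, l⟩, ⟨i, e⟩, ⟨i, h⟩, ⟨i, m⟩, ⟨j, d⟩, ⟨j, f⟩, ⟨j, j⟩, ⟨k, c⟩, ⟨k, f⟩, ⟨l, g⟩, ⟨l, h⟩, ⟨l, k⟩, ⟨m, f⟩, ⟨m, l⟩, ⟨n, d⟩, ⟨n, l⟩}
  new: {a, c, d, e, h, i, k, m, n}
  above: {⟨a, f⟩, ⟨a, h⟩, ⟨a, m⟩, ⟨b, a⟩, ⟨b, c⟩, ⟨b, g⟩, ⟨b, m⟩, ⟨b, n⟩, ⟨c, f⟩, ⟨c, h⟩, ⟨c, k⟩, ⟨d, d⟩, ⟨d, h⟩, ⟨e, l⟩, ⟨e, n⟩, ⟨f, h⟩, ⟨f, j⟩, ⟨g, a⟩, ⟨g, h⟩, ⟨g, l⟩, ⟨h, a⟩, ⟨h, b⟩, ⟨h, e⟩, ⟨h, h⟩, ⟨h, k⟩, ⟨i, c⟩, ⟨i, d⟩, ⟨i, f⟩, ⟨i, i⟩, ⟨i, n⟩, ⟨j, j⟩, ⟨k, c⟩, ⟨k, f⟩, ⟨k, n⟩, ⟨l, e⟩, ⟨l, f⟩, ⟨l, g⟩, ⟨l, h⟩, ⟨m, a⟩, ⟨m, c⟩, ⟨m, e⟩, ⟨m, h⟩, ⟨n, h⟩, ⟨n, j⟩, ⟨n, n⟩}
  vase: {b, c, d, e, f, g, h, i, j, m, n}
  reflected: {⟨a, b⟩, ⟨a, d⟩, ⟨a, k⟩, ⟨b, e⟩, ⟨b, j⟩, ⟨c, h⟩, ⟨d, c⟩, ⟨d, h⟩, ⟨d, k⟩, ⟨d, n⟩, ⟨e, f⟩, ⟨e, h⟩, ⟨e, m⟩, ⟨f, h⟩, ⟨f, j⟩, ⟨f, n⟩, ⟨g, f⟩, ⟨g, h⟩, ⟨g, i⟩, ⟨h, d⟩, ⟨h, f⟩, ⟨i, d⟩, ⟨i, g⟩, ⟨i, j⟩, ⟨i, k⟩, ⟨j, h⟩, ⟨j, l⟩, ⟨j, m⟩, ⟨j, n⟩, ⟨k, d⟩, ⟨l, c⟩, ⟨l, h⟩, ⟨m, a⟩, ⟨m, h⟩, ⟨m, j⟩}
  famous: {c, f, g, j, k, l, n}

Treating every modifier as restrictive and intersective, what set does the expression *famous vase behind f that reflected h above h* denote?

{c, f, g}

⟦behind f⟧ = {x : ⟨x, f⟩ ∈ ⟦behind⟧} = {a, c, f, g, j, k, m}
⟦that reflected h⟧ = {x : ⟨x, h⟩ ∈ ⟦reflected⟧} = {c, d, e, f, g, j, l, m}
⟦above h⟧ = {x : ⟨x, h⟩ ∈ ⟦above⟧} = {a, c, d, f, g, h, l, m, n}
⟦vase⟧ = {b, c, d, e, f, g, h, i, j, m, n}
… ∩ ⟦behind f⟧ = {b, c, d, e, f, g, h, i, j, m, n} ∩ {a, c, f, g, j, k, m} = {c, f, g, j, m}
… ∩ ⟦that reflected h⟧ = {c, f, g, j, m} ∩ {c, d, e, f, g, j, l, m} = {c, f, g, j, m}
… ∩ ⟦above h⟧ = {c, f, g, j, m} ∩ {a, c, d, f, g, h, l, m, n} = {c, f, g, m}
… ∩ ⟦famous⟧ = {c, f, g, m} ∩ {c, f, g, j, k, l, n} = {c, f, g}
So ⟦famous vase behind f that reflected h above h⟧ = {c, f, g}.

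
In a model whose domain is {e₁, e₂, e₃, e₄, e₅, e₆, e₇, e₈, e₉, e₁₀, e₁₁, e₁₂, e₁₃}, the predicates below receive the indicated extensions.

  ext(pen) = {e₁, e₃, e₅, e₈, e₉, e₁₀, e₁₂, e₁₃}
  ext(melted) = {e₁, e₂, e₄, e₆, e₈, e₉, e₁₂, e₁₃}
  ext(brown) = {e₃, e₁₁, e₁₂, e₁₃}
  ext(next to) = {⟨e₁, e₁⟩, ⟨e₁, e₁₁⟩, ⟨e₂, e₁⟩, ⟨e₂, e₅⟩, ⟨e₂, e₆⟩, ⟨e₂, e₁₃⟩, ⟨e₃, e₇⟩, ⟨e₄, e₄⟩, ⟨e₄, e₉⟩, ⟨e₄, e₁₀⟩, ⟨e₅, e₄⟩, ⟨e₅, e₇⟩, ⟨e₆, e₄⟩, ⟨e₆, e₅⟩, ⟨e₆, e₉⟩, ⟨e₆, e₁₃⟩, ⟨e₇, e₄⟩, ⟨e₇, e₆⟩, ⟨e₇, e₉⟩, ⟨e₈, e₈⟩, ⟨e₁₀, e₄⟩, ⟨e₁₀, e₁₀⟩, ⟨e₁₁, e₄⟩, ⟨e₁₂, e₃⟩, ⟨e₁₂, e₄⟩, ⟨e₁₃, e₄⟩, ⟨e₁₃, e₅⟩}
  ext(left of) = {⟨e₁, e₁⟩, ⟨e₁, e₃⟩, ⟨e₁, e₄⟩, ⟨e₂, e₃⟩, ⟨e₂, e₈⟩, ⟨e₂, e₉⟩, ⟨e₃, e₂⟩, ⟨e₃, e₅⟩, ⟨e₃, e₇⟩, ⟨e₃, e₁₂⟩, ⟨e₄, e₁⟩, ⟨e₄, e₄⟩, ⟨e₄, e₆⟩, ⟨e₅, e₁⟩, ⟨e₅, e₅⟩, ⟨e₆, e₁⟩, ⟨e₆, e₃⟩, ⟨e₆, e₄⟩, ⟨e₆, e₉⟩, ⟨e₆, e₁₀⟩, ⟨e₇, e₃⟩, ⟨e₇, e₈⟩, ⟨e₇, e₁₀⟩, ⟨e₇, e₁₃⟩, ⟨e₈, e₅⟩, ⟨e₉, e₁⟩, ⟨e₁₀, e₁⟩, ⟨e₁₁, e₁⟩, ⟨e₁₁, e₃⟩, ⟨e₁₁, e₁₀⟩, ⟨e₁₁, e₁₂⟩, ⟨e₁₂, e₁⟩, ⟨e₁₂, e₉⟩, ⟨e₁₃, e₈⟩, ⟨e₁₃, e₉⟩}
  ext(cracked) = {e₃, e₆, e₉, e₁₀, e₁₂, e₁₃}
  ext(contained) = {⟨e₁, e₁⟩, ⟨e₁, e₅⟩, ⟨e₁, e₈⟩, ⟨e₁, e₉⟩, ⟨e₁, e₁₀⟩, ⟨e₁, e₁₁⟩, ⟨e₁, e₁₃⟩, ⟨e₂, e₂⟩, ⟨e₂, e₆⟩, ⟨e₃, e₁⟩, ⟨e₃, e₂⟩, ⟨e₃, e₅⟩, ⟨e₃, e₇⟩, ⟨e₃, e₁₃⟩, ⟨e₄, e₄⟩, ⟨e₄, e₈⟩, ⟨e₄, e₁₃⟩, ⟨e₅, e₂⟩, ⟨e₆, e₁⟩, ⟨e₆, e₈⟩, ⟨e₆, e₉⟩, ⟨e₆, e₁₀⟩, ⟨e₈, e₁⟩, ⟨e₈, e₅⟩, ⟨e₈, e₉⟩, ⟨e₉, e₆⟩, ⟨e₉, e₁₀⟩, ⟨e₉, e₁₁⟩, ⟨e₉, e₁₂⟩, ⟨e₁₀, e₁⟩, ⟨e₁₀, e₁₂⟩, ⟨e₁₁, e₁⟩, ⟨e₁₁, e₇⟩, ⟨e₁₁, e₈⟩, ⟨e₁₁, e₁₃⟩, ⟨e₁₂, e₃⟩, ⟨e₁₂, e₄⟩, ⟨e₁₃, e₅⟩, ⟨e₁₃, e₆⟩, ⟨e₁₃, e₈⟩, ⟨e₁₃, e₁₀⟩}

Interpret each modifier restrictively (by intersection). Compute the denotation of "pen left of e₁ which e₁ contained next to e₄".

⟦left of e₁⟧ = {x : ⟨x, e₁⟩ ∈ ⟦left of⟧} = {e₁, e₄, e₅, e₆, e₉, e₁₀, e₁₁, e₁₂}
⟦which e₁ contained⟧ = {x : ⟨e₁, x⟩ ∈ ⟦contained⟧} = {e₁, e₅, e₈, e₉, e₁₀, e₁₁, e₁₃}
⟦next to e₄⟧ = {x : ⟨x, e₄⟩ ∈ ⟦next to⟧} = {e₄, e₅, e₆, e₇, e₁₀, e₁₁, e₁₂, e₁₃}
⟦pen⟧ = {e₁, e₃, e₅, e₈, e₉, e₁₀, e₁₂, e₁₃}
… ∩ ⟦left of e₁⟧ = {e₁, e₃, e₅, e₈, e₉, e₁₀, e₁₂, e₁₃} ∩ {e₁, e₄, e₅, e₆, e₉, e₁₀, e₁₁, e₁₂} = {e₁, e₅, e₉, e₁₀, e₁₂}
… ∩ ⟦which e₁ contained⟧ = {e₁, e₅, e₉, e₁₀, e₁₂} ∩ {e₁, e₅, e₈, e₉, e₁₀, e₁₁, e₁₃} = {e₁, e₅, e₉, e₁₀}
… ∩ ⟦next to e₄⟧ = {e₁, e₅, e₉, e₁₀} ∩ {e₄, e₅, e₆, e₇, e₁₀, e₁₁, e₁₂, e₁₃} = {e₅, e₁₀}
So ⟦pen left of e₁ which e₁ contained next to e₄⟧ = {e₅, e₁₀}.

{e₅, e₁₀}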